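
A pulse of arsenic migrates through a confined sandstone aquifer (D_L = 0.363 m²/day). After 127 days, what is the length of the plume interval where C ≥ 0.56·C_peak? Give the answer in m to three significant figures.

The plume is Gaussian with σ = √(2Dt) = √(2 × 0.363 × 127) = 9.602 m.
C/C_peak = exp(−Δx²/(2σ²)) = 0.56 ⇒ Δx = σ·√(−2 ln 0.56) = 9.602 × 1.077 = 10.34 m.
Width = 2Δx = 20.7 m.

20.7 m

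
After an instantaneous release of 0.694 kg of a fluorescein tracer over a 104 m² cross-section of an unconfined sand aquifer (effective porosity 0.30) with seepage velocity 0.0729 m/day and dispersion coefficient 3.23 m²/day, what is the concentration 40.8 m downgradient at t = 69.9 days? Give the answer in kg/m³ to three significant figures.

For an instantaneous plane source, C(x,t) = M/(n_e·A·√(4πDt)) · exp(−(x−vt)²/(4Dt)), with n_e·A the pore (flow) area.
Plume center vt = 0.0729 × 69.9 = 5.09571 m, so the well at 40.8 m is 35.70429 m downgradient of the peak.
√(4πDt) = 53.27 m, giving peak height M/(n_e·A·√(4πDt)) = 0.694/(0.30 × 104 × 53.27) = 0.0004176 kg/m³.
(x−vt)²/(4Dt) = (35.70429)²/(4 × 3.23 × 69.9) = 1.412; exp(−1.412) = 0.2437.
C = 0.0004176 × 0.2437 = 0.000102 kg/m³.

0.000102 kg/m³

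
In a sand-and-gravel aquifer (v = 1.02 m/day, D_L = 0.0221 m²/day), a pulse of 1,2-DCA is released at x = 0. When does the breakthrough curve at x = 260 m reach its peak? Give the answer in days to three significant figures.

255 days

For the 1D instantaneous-source solution, setting ∂C/∂t = 0 at fixed x gives v²t² + 2Dt − x² = 0, so t = (√(D² + v²x²) − D)/v².
√(D² + v²x²) = √(0.0221² + 1.02² × 260²) = 265.2; v² = 1.0404.
t = (265.2 − 0.0221)/1.0404 = 255 days (vs. the pure-advection estimate x/v = 255 d).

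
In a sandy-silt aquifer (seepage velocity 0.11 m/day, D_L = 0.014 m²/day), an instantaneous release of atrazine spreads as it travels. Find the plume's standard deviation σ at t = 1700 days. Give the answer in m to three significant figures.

Dispersive spreading gives a Gaussian with σ² = 2Dt; advection only shifts the center.
σ = √(2 × 0.014 × 1700) = 6.90 m.

6.90 m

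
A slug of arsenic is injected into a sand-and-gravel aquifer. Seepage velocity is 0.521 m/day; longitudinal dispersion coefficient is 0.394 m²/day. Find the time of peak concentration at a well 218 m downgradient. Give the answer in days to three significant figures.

For the 1D instantaneous-source solution, setting ∂C/∂t = 0 at fixed x gives v²t² + 2Dt − x² = 0, so t = (√(D² + v²x²) − D)/v².
√(D² + v²x²) = √(0.394² + 0.521² × 218²) = 113.6; v² = 0.271441.
t = (113.6 − 0.394)/0.271441 = 417 days (vs. the pure-advection estimate x/v = 418 d).

417 days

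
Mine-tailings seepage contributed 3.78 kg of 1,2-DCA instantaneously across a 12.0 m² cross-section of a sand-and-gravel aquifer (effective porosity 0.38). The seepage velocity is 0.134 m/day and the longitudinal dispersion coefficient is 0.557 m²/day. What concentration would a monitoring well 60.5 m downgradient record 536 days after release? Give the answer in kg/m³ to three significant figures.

0.0122 kg/m³

For an instantaneous plane source, C(x,t) = M/(n_e·A·√(4πDt)) · exp(−(x−vt)²/(4Dt)), with n_e·A the pore (flow) area.
Plume center vt = 0.134 × 536 = 71.824 m, so the well at 60.5 m is 11.324 m upgradient of the peak.
√(4πDt) = 61.25 m, giving peak height M/(n_e·A·√(4πDt)) = 3.78/(0.38 × 12.0 × 61.25) = 0.01353 kg/m³.
(x−vt)²/(4Dt) = (-11.324)²/(4 × 0.557 × 536) = 0.1074; exp(−0.1074) = 0.8982.
C = 0.01353 × 0.8982 = 0.0122 kg/m³.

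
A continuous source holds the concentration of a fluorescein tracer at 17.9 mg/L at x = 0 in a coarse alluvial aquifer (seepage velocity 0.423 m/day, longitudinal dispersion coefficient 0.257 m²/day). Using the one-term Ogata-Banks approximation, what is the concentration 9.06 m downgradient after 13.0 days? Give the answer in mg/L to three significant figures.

For a continuous step input, C/C₀ ≈ ½·erfc((x−vt)/(2√(Dt))).
vt = 0.423 × 13.0 = 5.499 m and 2√(Dt) = 2√(0.257 × 13.0) = 3.656 m.
Argument (x−vt)/(2√(Dt)) = (9.06 − 5.499)/3.656 = 0.9740; ½·erfc(0.9740) = 0.08419.
C = 17.9 × 0.08419 = 1.51 mg/L.

1.51 mg/L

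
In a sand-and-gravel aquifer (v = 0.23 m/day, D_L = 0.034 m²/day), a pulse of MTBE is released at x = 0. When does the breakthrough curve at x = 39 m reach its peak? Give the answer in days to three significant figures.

169 days

For the 1D instantaneous-source solution, setting ∂C/∂t = 0 at fixed x gives v²t² + 2Dt − x² = 0, so t = (√(D² + v²x²) − D)/v².
√(D² + v²x²) = √(0.034² + 0.23² × 39²) = 8.970; v² = 0.0529.
t = (8.970 − 0.034)/0.0529 = 169 days (vs. the pure-advection estimate x/v = 170 d).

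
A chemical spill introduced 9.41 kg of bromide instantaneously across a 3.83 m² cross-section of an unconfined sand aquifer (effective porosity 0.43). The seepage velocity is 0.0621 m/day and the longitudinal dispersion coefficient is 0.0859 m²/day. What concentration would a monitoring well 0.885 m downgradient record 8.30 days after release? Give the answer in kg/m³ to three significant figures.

For an instantaneous plane source, C(x,t) = M/(n_e·A·√(4πDt)) · exp(−(x−vt)²/(4Dt)), with n_e·A the pore (flow) area.
Plume center vt = 0.0621 × 8.30 = 0.51543 m, so the well at 0.885 m is 0.36957 m downgradient of the peak.
√(4πDt) = 2.993 m, giving peak height M/(n_e·A·√(4πDt)) = 9.41/(0.43 × 3.83 × 2.993) = 1.909 kg/m³.
(x−vt)²/(4Dt) = (0.36957)²/(4 × 0.0859 × 8.30) = 0.04789; exp(−0.04789) = 0.9532.
C = 1.909 × 0.9532 = 1.82 kg/m³.

1.82 kg/m³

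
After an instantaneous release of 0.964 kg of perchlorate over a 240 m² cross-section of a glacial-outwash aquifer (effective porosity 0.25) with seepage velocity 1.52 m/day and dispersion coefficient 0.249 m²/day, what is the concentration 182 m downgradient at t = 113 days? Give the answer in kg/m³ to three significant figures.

0.000337 kg/m³

For an instantaneous plane source, C(x,t) = M/(n_e·A·√(4πDt)) · exp(−(x−vt)²/(4Dt)), with n_e·A the pore (flow) area.
Plume center vt = 1.52 × 113 = 171.76 m, so the well at 182 m is 10.24 m downgradient of the peak.
√(4πDt) = 18.80 m, giving peak height M/(n_e·A·√(4πDt)) = 0.964/(0.25 × 240 × 18.80) = 0.0008546 kg/m³.
(x−vt)²/(4Dt) = (10.24)²/(4 × 0.249 × 113) = 0.9317; exp(−0.9317) = 0.3939.
C = 0.0008546 × 0.3939 = 0.000337 kg/m³.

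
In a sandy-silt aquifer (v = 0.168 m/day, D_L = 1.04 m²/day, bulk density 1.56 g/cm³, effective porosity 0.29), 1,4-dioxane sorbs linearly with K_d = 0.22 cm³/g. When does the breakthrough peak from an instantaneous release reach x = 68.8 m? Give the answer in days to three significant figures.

Retardation factor R = 1 + ρ_b·K_d/n = 1 + 1.56 × 0.22/0.29 = 2.183.
Sorption retards both mechanisms: v_R = v/R = 0.07696 m/day, D_R = D/R = 0.4764 m²/day.
Peak time from v_R²t² + 2D_R t − x² = 0: t = (√(D_R² + v_R²x²) − D_R)/v_R².
√(D_R² + v_R²x²) = √(0.4764² + 0.07696² × 68.8²) = 5.316; v_R² = 0.005923.
t = (5.316 − 0.4764)/0.005923 = 817 days.

817 days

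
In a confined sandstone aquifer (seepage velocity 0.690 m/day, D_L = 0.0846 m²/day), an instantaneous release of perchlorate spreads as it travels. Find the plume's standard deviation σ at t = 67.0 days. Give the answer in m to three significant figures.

Dispersive spreading gives a Gaussian with σ² = 2Dt; advection only shifts the center.
σ = √(2 × 0.0846 × 67.0) = 3.37 m.

3.37 m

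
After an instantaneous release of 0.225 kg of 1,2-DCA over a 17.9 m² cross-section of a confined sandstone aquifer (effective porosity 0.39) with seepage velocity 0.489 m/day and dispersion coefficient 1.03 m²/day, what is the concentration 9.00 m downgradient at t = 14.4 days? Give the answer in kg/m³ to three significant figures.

0.00221 kg/m³

For an instantaneous plane source, C(x,t) = M/(n_e·A·√(4πDt)) · exp(−(x−vt)²/(4Dt)), with n_e·A the pore (flow) area.
Plume center vt = 0.489 × 14.4 = 7.0416 m, so the well at 9.00 m is 1.9584 m downgradient of the peak.
√(4πDt) = 13.65 m, giving peak height M/(n_e·A·√(4πDt)) = 0.225/(0.39 × 17.9 × 13.65) = 0.002361 kg/m³.
(x−vt)²/(4Dt) = (1.9584)²/(4 × 1.03 × 14.4) = 0.06465; exp(−0.06465) = 0.9374.
C = 0.002361 × 0.9374 = 0.00221 kg/m³.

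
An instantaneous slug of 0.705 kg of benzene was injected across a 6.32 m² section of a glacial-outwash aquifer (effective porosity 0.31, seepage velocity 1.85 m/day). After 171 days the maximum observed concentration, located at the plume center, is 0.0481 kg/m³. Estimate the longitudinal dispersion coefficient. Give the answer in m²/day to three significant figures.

At the plume center C_max = M/(n_e·A·√(4πDt)), so D = M²/(4πt·(n_e·A·C_max)²).
n_e·A·C_max = 0.31 × 6.32 × 0.0481 = 0.09424 kg/m.
D = 0.705²/(4π × 171 × 0.09424²) = 0.0260 m²/day.

0.0260 m²/day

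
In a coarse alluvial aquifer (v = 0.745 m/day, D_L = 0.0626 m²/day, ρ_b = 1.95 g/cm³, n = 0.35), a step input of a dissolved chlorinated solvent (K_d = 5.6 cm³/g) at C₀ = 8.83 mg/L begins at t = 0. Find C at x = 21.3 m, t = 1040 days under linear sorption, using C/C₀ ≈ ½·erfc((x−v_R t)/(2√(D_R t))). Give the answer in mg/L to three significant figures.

Retardation factor R = 1 + ρ_b·K_d/n = 1 + 1.95 × 5.6/0.35 = 32.20.
Sorption retards both mechanisms: v_R = v/R = 0.02314 m/day, D_R = D/R = 0.001944 m²/day.
v_R·t = 0.02314 × 1040 = 24.0656 m; 2√(D_R t) = 2.844 m; argument = (21.3 − 24.0656)/2.844 = -0.9724.
C = C₀ × ½·erfc(-0.9724) = 8.83 × 0.9155 = 8.08 mg/L.

8.08 mg/L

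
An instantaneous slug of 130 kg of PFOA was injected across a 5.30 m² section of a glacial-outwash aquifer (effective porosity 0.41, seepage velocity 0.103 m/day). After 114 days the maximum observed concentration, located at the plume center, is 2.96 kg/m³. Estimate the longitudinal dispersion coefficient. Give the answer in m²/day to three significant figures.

0.285 m²/day

At the plume center C_max = M/(n_e·A·√(4πDt)), so D = M²/(4πt·(n_e·A·C_max)²).
n_e·A·C_max = 0.41 × 5.30 × 2.96 = 6.432 kg/m.
D = 130²/(4π × 114 × 6.432²) = 0.285 m²/day.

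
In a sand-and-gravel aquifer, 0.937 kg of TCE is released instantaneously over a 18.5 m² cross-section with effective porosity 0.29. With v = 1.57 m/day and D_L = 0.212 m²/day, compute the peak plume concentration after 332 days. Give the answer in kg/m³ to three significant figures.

The peak of an instantaneous 1D plume sits at x = vt; there the Gaussian factor is 1 and C_max = M/(n_e·A·√(4πDt)), where n_e·A is the pore area the mass is dissolved in.
√(4πDt) = √(4π × 0.212 × 332) = 29.74 m, so C_max = 0.937/(0.29 × 18.5 × 29.74) = 0.00587 kg/m³.

0.00587 kg/m³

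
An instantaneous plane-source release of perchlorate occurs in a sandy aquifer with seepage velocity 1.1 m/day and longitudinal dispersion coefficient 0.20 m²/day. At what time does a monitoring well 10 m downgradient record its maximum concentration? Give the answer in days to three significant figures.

For the 1D instantaneous-source solution, setting ∂C/∂t = 0 at fixed x gives v²t² + 2Dt − x² = 0, so t = (√(D² + v²x²) − D)/v².
√(D² + v²x²) = √(0.20² + 1.1² × 10²) = 11.00; v² = 1.21.
t = (11.00 − 0.20)/1.21 = 8.93 days (vs. the pure-advection estimate x/v = 9.09 d).

8.93 days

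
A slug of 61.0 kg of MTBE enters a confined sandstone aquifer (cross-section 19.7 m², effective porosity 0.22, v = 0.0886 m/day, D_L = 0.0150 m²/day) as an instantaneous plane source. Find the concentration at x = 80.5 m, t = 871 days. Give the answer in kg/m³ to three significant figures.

0.889 kg/m³

For an instantaneous plane source, C(x,t) = M/(n_e·A·√(4πDt)) · exp(−(x−vt)²/(4Dt)), with n_e·A the pore (flow) area.
Plume center vt = 0.0886 × 871 = 77.1706 m, so the well at 80.5 m is 3.3294 m downgradient of the peak.
√(4πDt) = 12.81 m, giving peak height M/(n_e·A·√(4πDt)) = 61.0/(0.22 × 19.7 × 12.81) = 1.099 kg/m³.
(x−vt)²/(4Dt) = (3.3294)²/(4 × 0.0150 × 871) = 0.2121; exp(−0.2121) = 0.8089.
C = 1.099 × 0.8089 = 0.889 kg/m³.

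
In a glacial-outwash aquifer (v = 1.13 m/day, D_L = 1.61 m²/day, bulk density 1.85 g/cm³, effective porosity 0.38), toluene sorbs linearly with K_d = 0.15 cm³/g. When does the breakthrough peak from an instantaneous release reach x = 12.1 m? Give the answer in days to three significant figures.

Retardation factor R = 1 + ρ_b·K_d/n = 1 + 1.85 × 0.15/0.38 = 1.730.
Sorption retards both mechanisms: v_R = v/R = 0.6532 m/day, D_R = D/R = 0.9306 m²/day.
Peak time from v_R²t² + 2D_R t − x² = 0: t = (√(D_R² + v_R²x²) − D_R)/v_R².
√(D_R² + v_R²x²) = √(0.9306² + 0.6532² × 12.1²) = 7.958; v_R² = 0.4267.
t = (7.958 − 0.9306)/0.4267 = 16.5 days.

16.5 days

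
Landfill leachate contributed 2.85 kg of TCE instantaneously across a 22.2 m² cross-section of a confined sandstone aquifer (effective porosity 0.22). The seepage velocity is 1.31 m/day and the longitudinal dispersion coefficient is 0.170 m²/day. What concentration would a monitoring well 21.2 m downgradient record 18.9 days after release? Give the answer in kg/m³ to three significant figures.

For an instantaneous plane source, C(x,t) = M/(n_e·A·√(4πDt)) · exp(−(x−vt)²/(4Dt)), with n_e·A the pore (flow) area.
Plume center vt = 1.31 × 18.9 = 24.759 m, so the well at 21.2 m is 3.559 m upgradient of the peak.
√(4πDt) = 6.354 m, giving peak height M/(n_e·A·√(4πDt)) = 2.85/(0.22 × 22.2 × 6.354) = 0.09184 kg/m³.
(x−vt)²/(4Dt) = (-3.559)²/(4 × 0.170 × 18.9) = 0.9856; exp(−0.9856) = 0.3732.
C = 0.09184 × 0.3732 = 0.0343 kg/m³.

0.0343 kg/m³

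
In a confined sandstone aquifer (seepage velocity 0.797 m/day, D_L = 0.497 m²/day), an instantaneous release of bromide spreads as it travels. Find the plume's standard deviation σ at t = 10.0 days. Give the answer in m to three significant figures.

3.15 m

Dispersive spreading gives a Gaussian with σ² = 2Dt; advection only shifts the center.
σ = √(2 × 0.497 × 10.0) = 3.15 m.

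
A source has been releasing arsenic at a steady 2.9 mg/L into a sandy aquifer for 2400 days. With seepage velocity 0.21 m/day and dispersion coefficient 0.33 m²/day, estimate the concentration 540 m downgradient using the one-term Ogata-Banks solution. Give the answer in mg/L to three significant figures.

For a continuous step input, C/C₀ ≈ ½·erfc((x−vt)/(2√(Dt))).
vt = 0.21 × 2400 = 504 m and 2√(Dt) = 2√(0.33 × 2400) = 56.28 m.
Argument (x−vt)/(2√(Dt)) = (540 − 504)/56.28 = 0.6397; ½·erfc(0.6397) = 0.1828.
C = 2.9 × 0.1828 = 0.530 mg/L.

0.530 mg/L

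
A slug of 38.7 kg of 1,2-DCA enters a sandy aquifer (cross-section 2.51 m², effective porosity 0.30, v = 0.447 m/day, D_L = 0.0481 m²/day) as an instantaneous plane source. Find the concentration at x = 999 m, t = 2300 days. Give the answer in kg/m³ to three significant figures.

For an instantaneous plane source, C(x,t) = M/(n_e·A·√(4πDt)) · exp(−(x−vt)²/(4Dt)), with n_e·A the pore (flow) area.
Plume center vt = 0.447 × 2300 = 1028.1 m, so the well at 999 m is 29.1 m upgradient of the peak.
√(4πDt) = 37.29 m, giving peak height M/(n_e·A·√(4πDt)) = 38.7/(0.30 × 2.51 × 37.29) = 1.378 kg/m³.
(x−vt)²/(4Dt) = (-29.1)²/(4 × 0.0481 × 2300) = 1.914; exp(−1.914) = 0.1475.
C = 1.378 × 0.1475 = 0.203 kg/m³.

0.203 kg/m³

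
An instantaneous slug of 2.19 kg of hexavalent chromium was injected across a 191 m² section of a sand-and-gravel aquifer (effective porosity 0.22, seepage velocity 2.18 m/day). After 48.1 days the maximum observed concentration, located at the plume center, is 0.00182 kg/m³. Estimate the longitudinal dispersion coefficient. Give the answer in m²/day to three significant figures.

1.36 m²/day

At the plume center C_max = M/(n_e·A·√(4πDt)), so D = M²/(4πt·(n_e·A·C_max)²).
n_e·A·C_max = 0.22 × 191 × 0.00182 = 0.07648 kg/m.
D = 2.19²/(4π × 48.1 × 0.07648²) = 1.36 m²/day.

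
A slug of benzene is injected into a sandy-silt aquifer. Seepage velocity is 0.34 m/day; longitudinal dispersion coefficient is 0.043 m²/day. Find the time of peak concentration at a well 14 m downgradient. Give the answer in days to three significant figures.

40.8 days

For the 1D instantaneous-source solution, setting ∂C/∂t = 0 at fixed x gives v²t² + 2Dt − x² = 0, so t = (√(D² + v²x²) − D)/v².
√(D² + v²x²) = √(0.043² + 0.34² × 14²) = 4.760; v² = 0.1156.
t = (4.760 − 0.043)/0.1156 = 40.8 days (vs. the pure-advection estimate x/v = 41.2 d).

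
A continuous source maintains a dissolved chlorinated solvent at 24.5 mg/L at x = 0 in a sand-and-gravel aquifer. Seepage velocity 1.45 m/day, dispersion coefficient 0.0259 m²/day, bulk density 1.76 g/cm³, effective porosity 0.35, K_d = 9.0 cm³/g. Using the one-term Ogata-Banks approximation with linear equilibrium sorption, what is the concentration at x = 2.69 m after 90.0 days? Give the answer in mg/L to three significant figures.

16.2 mg/L

Retardation factor R = 1 + ρ_b·K_d/n = 1 + 1.76 × 9.0/0.35 = 46.26.
Sorption retards both mechanisms: v_R = v/R = 0.03134 m/day, D_R = D/R = 0.0005599 m²/day.
v_R·t = 0.03134 × 90.0 = 2.8206 m; 2√(D_R t) = 0.4490 m; argument = (2.69 − 2.8206)/0.4490 = -0.2909.
C = C₀ × ½·erfc(-0.2909) = 24.5 × 0.6596 = 16.2 mg/L.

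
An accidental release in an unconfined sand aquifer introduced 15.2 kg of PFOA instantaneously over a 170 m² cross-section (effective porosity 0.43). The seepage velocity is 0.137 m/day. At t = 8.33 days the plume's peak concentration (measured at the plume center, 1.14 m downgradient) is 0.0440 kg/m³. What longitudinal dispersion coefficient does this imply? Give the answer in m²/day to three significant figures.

At the plume center C_max = M/(n_e·A·√(4πDt)), so D = M²/(4πt·(n_e·A·C_max)²).
n_e·A·C_max = 0.43 × 170 × 0.0440 = 3.216 kg/m.
D = 15.2²/(4π × 8.33 × 3.216²) = 0.213 m²/day.

0.213 m²/day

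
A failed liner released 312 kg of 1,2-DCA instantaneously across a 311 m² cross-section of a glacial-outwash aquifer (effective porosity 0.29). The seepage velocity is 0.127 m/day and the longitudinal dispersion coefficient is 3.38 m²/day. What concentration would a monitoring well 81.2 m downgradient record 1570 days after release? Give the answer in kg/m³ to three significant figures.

0.00694 kg/m³

For an instantaneous plane source, C(x,t) = M/(n_e·A·√(4πDt)) · exp(−(x−vt)²/(4Dt)), with n_e·A the pore (flow) area.
Plume center vt = 0.127 × 1570 = 199.39 m, so the well at 81.2 m is 118.19 m upgradient of the peak.
√(4πDt) = 258.2 m, giving peak height M/(n_e·A·√(4πDt)) = 312/(0.29 × 311 × 258.2) = 0.01340 kg/m³.
(x−vt)²/(4Dt) = (-118.19)²/(4 × 3.38 × 1570) = 0.6581; exp(−0.6581) = 0.5178.
C = 0.01340 × 0.5178 = 0.00694 kg/m³.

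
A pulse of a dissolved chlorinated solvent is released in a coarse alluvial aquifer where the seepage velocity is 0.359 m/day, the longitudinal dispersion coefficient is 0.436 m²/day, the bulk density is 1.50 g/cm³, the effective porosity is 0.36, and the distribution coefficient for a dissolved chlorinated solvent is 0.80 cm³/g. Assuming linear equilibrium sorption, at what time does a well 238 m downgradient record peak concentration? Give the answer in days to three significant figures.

2860 days

Retardation factor R = 1 + ρ_b·K_d/n = 1 + 1.50 × 0.80/0.36 = 4.333.
Sorption retards both mechanisms: v_R = v/R = 0.08285 m/day, D_R = D/R = 0.1006 m²/day.
Peak time from v_R²t² + 2D_R t − x² = 0: t = (√(D_R² + v_R²x²) − D_R)/v_R².
√(D_R² + v_R²x²) = √(0.1006² + 0.08285² × 238²) = 19.72; v_R² = 0.006864.
t = (19.72 − 0.1006)/0.006864 = 2860 days.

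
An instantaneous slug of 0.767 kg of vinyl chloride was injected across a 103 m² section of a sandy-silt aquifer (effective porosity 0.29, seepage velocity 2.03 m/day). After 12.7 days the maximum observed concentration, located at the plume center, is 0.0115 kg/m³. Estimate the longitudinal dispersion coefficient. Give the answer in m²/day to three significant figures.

At the plume center C_max = M/(n_e·A·√(4πDt)), so D = M²/(4πt·(n_e·A·C_max)²).
n_e·A·C_max = 0.29 × 103 × 0.0115 = 0.3435 kg/m.
D = 0.767²/(4π × 12.7 × 0.3435²) = 0.0312 m²/day.

0.0312 m²/day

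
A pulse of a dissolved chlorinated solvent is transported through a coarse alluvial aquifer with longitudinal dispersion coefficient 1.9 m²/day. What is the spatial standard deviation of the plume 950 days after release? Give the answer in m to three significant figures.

60.1 m

Dispersive spreading gives a Gaussian with σ² = 2Dt; advection only shifts the center.
σ = √(2 × 1.9 × 950) = 60.1 m.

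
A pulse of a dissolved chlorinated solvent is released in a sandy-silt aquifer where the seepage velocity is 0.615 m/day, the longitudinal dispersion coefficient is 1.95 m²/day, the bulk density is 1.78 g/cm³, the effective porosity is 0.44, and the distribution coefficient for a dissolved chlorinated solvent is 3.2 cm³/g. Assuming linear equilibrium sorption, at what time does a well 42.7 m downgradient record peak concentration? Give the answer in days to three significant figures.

Retardation factor R = 1 + ρ_b·K_d/n = 1 + 1.78 × 3.2/0.44 = 13.95.
Sorption retards both mechanisms: v_R = v/R = 0.04409 m/day, D_R = D/R = 0.1398 m²/day.
Peak time from v_R²t² + 2D_R t − x² = 0: t = (√(D_R² + v_R²x²) − D_R)/v_R².
√(D_R² + v_R²x²) = √(0.1398² + 0.04409² × 42.7²) = 1.888; v_R² = 0.001944.
t = (1.888 − 0.1398)/0.001944 = 899 days.

899 days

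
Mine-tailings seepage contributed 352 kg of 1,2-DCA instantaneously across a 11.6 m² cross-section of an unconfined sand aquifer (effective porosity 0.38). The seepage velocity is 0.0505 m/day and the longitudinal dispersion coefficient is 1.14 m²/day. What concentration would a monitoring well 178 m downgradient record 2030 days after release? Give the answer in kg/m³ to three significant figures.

0.253 kg/m³

For an instantaneous plane source, C(x,t) = M/(n_e·A·√(4πDt)) · exp(−(x−vt)²/(4Dt)), with n_e·A the pore (flow) area.
Plume center vt = 0.0505 × 2030 = 102.515 m, so the well at 178 m is 75.485 m downgradient of the peak.
√(4πDt) = 170.5 m, giving peak height M/(n_e·A·√(4πDt)) = 352/(0.38 × 11.6 × 170.5) = 0.4684 kg/m³.
(x−vt)²/(4Dt) = (75.485)²/(4 × 1.14 × 2030) = 0.6155; exp(−0.6155) = 0.5404.
C = 0.4684 × 0.5404 = 0.253 kg/m³.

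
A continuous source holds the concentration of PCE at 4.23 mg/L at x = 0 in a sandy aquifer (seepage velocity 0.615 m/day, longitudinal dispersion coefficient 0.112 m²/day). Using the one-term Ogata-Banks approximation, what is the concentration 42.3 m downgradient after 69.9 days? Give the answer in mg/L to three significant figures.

2.41 mg/L

For a continuous step input, C/C₀ ≈ ½·erfc((x−vt)/(2√(Dt))).
vt = 0.615 × 69.9 = 42.9885 m and 2√(Dt) = 2√(0.112 × 69.9) = 5.596 m.
Argument (x−vt)/(2√(Dt)) = (42.3 − 42.9885)/5.596 = -0.1230; ½·erfc(-0.1230) = 0.5690.
C = 4.23 × 0.5690 = 2.41 mg/L.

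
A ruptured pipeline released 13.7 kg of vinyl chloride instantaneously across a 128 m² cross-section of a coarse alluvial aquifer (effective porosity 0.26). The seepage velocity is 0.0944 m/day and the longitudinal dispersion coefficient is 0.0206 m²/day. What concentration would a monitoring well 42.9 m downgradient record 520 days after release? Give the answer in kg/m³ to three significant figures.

0.0145 kg/m³

For an instantaneous plane source, C(x,t) = M/(n_e·A·√(4πDt)) · exp(−(x−vt)²/(4Dt)), with n_e·A the pore (flow) area.
Plume center vt = 0.0944 × 520 = 49.088 m, so the well at 42.9 m is 6.188 m upgradient of the peak.
√(4πDt) = 11.60 m, giving peak height M/(n_e·A·√(4πDt)) = 13.7/(0.26 × 128 × 11.60) = 0.03549 kg/m³.
(x−vt)²/(4Dt) = (-6.188)²/(4 × 0.0206 × 520) = 0.8937; exp(−0.8937) = 0.4091.
C = 0.03549 × 0.4091 = 0.0145 kg/m³.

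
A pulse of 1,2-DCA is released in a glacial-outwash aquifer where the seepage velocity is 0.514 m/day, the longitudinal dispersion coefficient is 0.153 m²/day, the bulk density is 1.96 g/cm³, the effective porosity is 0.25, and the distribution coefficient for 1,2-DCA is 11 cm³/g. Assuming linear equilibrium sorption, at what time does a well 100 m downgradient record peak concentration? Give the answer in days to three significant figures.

Retardation factor R = 1 + ρ_b·K_d/n = 1 + 1.96 × 11/0.25 = 87.24.
Sorption retards both mechanisms: v_R = v/R = 0.005892 m/day, D_R = D/R = 0.001754 m²/day.
Peak time from v_R²t² + 2D_R t − x² = 0: t = (√(D_R² + v_R²x²) − D_R)/v_R².
√(D_R² + v_R²x²) = √(0.001754² + 0.005892² × 100²) = 0.5892; v_R² = 3.472e-05.
t = (0.5892 − 0.001754)/3.472e-05 = 16900 days.

16900 days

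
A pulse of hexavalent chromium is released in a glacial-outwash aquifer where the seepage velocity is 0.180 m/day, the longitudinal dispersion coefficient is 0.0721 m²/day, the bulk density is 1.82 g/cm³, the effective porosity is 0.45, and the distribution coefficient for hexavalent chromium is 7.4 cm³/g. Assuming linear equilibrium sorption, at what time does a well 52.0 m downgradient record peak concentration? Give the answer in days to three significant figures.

8870 days

Retardation factor R = 1 + ρ_b·K_d/n = 1 + 1.82 × 7.4/0.45 = 30.93.
Sorption retards both mechanisms: v_R = v/R = 0.005820 m/day, D_R = D/R = 0.002331 m²/day.
Peak time from v_R²t² + 2D_R t − x² = 0: t = (√(D_R² + v_R²x²) − D_R)/v_R².
√(D_R² + v_R²x²) = √(0.002331² + 0.005820² × 52.0²) = 0.3026; v_R² = 3.387e-05.
t = (0.3026 − 0.002331)/3.387e-05 = 8870 days.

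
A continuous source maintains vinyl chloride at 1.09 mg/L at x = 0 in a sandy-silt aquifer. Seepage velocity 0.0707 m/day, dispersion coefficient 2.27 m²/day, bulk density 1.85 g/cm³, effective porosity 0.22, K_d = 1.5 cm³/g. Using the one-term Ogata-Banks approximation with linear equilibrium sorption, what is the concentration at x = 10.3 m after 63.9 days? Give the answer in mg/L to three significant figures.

0.0168 mg/L

Retardation factor R = 1 + ρ_b·K_d/n = 1 + 1.85 × 1.5/0.22 = 13.61.
Sorption retards both mechanisms: v_R = v/R = 0.005195 m/day, D_R = D/R = 0.1668 m²/day.
v_R·t = 0.005195 × 63.9 = 0.3319605 m; 2√(D_R t) = 6.529 m; argument = (10.3 − 0.3319605)/6.529 = 1.527.
C = C₀ × ½·erfc(1.527) = 1.09 × 0.01541 = 0.0168 mg/L.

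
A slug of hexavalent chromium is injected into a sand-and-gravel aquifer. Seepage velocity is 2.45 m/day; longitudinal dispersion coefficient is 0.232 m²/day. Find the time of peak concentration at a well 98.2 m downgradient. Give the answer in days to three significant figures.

40.0 days

For the 1D instantaneous-source solution, setting ∂C/∂t = 0 at fixed x gives v²t² + 2Dt − x² = 0, so t = (√(D² + v²x²) − D)/v².
√(D² + v²x²) = √(0.232² + 2.45² × 98.2²) = 240.6; v² = 6.0025.
t = (240.6 − 0.232)/6.0025 = 40.0 days (vs. the pure-advection estimate x/v = 40.1 d).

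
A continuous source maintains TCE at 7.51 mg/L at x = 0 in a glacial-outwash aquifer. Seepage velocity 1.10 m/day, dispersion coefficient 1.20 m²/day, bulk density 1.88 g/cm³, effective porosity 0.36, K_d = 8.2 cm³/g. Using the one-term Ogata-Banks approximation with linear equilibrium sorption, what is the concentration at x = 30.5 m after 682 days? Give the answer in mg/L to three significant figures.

Retardation factor R = 1 + ρ_b·K_d/n = 1 + 1.88 × 8.2/0.36 = 43.82.
Sorption retards both mechanisms: v_R = v/R = 0.02510 m/day, D_R = D/R = 0.02738 m²/day.
v_R·t = 0.02510 × 682 = 17.1182 m; 2√(D_R t) = 8.642 m; argument = (30.5 − 17.1182)/8.642 = 1.548.
C = C₀ × ½·erfc(1.548) = 7.51 × 0.01429 = 0.107 mg/L.

0.107 mg/L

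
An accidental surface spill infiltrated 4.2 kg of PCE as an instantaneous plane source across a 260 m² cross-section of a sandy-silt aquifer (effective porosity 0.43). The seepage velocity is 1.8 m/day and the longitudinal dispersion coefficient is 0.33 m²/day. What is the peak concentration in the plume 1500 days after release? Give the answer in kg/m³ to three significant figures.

The peak of an instantaneous 1D plume sits at x = vt; there the Gaussian factor is 1 and C_max = M/(n_e·A·√(4πDt)), where n_e·A is the pore area the mass is dissolved in.
√(4πDt) = √(4π × 0.33 × 1500) = 78.87 m, so C_max = 4.2/(0.43 × 260 × 78.87) = 0.000476 kg/m³.

0.000476 kg/m³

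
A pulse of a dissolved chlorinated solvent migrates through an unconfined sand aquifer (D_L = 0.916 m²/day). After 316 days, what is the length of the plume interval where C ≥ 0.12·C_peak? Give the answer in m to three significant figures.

The plume is Gaussian with σ = √(2Dt) = √(2 × 0.916 × 316) = 24.06 m.
C/C_peak = exp(−Δx²/(2σ²)) = 0.12 ⇒ Δx = σ·√(−2 ln 0.12) = 24.06 × 2.059 = 49.54 m.
Width = 2Δx = 99.1 m.

99.1 m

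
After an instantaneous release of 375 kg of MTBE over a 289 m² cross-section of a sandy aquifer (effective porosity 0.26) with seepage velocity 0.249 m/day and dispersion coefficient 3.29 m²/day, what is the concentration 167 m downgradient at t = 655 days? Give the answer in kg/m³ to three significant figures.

For an instantaneous plane source, C(x,t) = M/(n_e·A·√(4πDt)) · exp(−(x−vt)²/(4Dt)), with n_e·A the pore (flow) area.
Plume center vt = 0.249 × 655 = 163.095 m, so the well at 167 m is 3.905 m downgradient of the peak.
√(4πDt) = 164.6 m, giving peak height M/(n_e·A·√(4πDt)) = 375/(0.26 × 289 × 164.6) = 0.03032 kg/m³.
(x−vt)²/(4Dt) = (3.905)²/(4 × 3.29 × 655) = 0.001769; exp(−0.001769) = 0.9982.
C = 0.03032 × 0.9982 = 0.0303 kg/m³.

0.0303 kg/m³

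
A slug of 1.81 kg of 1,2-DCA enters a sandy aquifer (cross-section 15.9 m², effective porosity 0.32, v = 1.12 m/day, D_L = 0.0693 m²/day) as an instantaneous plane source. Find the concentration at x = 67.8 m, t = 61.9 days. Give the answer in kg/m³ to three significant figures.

For an instantaneous plane source, C(x,t) = M/(n_e·A·√(4πDt)) · exp(−(x−vt)²/(4Dt)), with n_e·A the pore (flow) area.
Plume center vt = 1.12 × 61.9 = 69.328 m, so the well at 67.8 m is 1.528 m upgradient of the peak.
√(4πDt) = 7.342 m, giving peak height M/(n_e·A·√(4πDt)) = 1.81/(0.32 × 15.9 × 7.342) = 0.04845 kg/m³.
(x−vt)²/(4Dt) = (-1.528)²/(4 × 0.0693 × 61.9) = 0.1361; exp(−0.1361) = 0.8728.
C = 0.04845 × 0.8728 = 0.0423 kg/m³.

0.0423 kg/m³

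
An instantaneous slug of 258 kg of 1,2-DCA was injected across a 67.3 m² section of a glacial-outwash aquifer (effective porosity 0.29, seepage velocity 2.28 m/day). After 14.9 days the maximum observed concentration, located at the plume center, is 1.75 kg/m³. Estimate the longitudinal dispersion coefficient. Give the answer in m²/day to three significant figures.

0.305 m²/day

At the plume center C_max = M/(n_e·A·√(4πDt)), so D = M²/(4πt·(n_e·A·C_max)²).
n_e·A·C_max = 0.29 × 67.3 × 1.75 = 34.15 kg/m.
D = 258²/(4π × 14.9 × 34.15²) = 0.305 m²/day.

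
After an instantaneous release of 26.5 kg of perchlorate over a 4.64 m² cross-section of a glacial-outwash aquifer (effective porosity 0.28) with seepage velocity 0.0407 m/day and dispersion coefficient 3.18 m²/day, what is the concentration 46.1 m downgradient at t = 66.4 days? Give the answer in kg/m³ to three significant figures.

0.0426 kg/m³

For an instantaneous plane source, C(x,t) = M/(n_e·A·√(4πDt)) · exp(−(x−vt)²/(4Dt)), with n_e·A the pore (flow) area.
Plume center vt = 0.0407 × 66.4 = 2.70248 m, so the well at 46.1 m is 43.39752 m downgradient of the peak.
√(4πDt) = 51.51 m, giving peak height M/(n_e·A·√(4πDt)) = 26.5/(0.28 × 4.64 × 51.51) = 0.3960 kg/m³.
(x−vt)²/(4Dt) = (43.39752)²/(4 × 3.18 × 66.4) = 2.230; exp(−2.230) = 0.1075.
C = 0.3960 × 0.1075 = 0.0426 kg/m³.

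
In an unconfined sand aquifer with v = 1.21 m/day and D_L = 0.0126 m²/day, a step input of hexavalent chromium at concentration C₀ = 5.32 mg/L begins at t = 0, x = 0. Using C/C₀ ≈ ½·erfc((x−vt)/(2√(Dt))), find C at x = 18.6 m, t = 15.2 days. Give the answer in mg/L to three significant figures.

1.96 mg/L

For a continuous step input, C/C₀ ≈ ½·erfc((x−vt)/(2√(Dt))).
vt = 1.21 × 15.2 = 18.392 m and 2√(Dt) = 2√(0.0126 × 15.2) = 0.8753 m.
Argument (x−vt)/(2√(Dt)) = (18.6 − 18.392)/0.8753 = 0.2376; ½·erfc(0.2376) = 0.3684.
C = 5.32 × 0.3684 = 1.96 mg/L.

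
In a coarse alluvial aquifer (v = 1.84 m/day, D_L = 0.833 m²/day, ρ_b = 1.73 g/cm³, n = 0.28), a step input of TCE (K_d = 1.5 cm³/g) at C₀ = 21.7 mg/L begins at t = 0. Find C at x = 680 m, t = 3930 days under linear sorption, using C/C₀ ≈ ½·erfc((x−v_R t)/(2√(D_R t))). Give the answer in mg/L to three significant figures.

Retardation factor R = 1 + ρ_b·K_d/n = 1 + 1.73 × 1.5/0.28 = 10.27.
Sorption retards both mechanisms: v_R = v/R = 0.1792 m/day, D_R = D/R = 0.08111 m²/day.
v_R·t = 0.1792 × 3930 = 704.256 m; 2√(D_R t) = 35.71 m; argument = (680 − 704.256)/35.71 = -0.6792.
C = C₀ × ½·erfc(-0.6792) = 21.7 × 0.8316 = 18.0 mg/L.

18.0 mg/L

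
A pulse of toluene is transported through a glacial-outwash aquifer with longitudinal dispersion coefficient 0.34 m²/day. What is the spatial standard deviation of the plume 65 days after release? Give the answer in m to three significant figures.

Dispersive spreading gives a Gaussian with σ² = 2Dt; advection only shifts the center.
σ = √(2 × 0.34 × 65) = 6.65 m.

6.65 m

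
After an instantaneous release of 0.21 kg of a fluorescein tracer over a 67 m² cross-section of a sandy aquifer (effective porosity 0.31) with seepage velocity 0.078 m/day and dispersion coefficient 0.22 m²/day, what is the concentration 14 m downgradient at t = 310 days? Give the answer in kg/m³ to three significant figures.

0.000236 kg/m³

For an instantaneous plane source, C(x,t) = M/(n_e·A·√(4πDt)) · exp(−(x−vt)²/(4Dt)), with n_e·A the pore (flow) area.
Plume center vt = 0.078 × 310 = 24.18 m, so the well at 14 m is 10.18 m upgradient of the peak.
√(4πDt) = 29.28 m, giving peak height M/(n_e·A·√(4πDt)) = 0.21/(0.31 × 67 × 29.28) = 0.0003453 kg/m³.
(x−vt)²/(4Dt) = (-10.18)²/(4 × 0.22 × 310) = 0.3799; exp(−0.3799) = 0.6839.
C = 0.0003453 × 0.6839 = 0.000236 kg/m³.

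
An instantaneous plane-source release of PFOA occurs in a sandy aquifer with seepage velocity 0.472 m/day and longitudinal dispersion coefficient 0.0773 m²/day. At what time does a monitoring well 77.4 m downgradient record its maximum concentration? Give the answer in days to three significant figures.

164 days

For the 1D instantaneous-source solution, setting ∂C/∂t = 0 at fixed x gives v²t² + 2Dt − x² = 0, so t = (√(D² + v²x²) − D)/v².
√(D² + v²x²) = √(0.0773² + 0.472² × 77.4²) = 36.53; v² = 0.222784.
t = (36.53 − 0.0773)/0.222784 = 164 days (vs. the pure-advection estimate x/v = 164 d).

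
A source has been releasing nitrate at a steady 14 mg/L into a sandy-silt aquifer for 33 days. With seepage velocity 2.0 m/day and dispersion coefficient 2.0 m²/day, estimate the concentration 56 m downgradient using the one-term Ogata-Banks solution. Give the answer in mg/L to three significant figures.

11.3 mg/L

For a continuous step input, C/C₀ ≈ ½·erfc((x−vt)/(2√(Dt))).
vt = 2.0 × 33 = 66 m and 2√(Dt) = 2√(2.0 × 33) = 16.25 m.
Argument (x−vt)/(2√(Dt)) = (56 − 66)/16.25 = -0.6154; ½·erfc(-0.6154) = 0.8079.
C = 14 × 0.8079 = 11.3 mg/L.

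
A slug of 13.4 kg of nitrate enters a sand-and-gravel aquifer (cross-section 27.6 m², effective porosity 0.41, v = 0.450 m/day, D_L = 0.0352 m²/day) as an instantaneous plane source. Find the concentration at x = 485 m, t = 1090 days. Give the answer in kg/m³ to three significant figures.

0.0443 kg/m³

For an instantaneous plane source, C(x,t) = M/(n_e·A·√(4πDt)) · exp(−(x−vt)²/(4Dt)), with n_e·A the pore (flow) area.
Plume center vt = 0.450 × 1090 = 490.5 m, so the well at 485 m is 5.5 m upgradient of the peak.
√(4πDt) = 21.96 m, giving peak height M/(n_e·A·√(4πDt)) = 13.4/(0.41 × 27.6 × 21.96) = 0.05392 kg/m³.
(x−vt)²/(4Dt) = (-5.5)²/(4 × 0.0352 × 1090) = 0.1971; exp(−0.1971) = 0.8211.
C = 0.05392 × 0.8211 = 0.0443 kg/m³.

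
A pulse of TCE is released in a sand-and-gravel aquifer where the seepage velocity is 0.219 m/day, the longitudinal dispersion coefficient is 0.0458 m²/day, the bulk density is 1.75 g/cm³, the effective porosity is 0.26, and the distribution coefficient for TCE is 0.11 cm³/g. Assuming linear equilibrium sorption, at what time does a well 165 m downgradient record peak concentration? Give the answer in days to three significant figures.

Retardation factor R = 1 + ρ_b·K_d/n = 1 + 1.75 × 0.11/0.26 = 1.740.
Sorption retards both mechanisms: v_R = v/R = 0.1259 m/day, D_R = D/R = 0.02632 m²/day.
Peak time from v_R²t² + 2D_R t − x² = 0: t = (√(D_R² + v_R²x²) − D_R)/v_R².
√(D_R² + v_R²x²) = √(0.02632² + 0.1259² × 165²) = 20.77; v_R² = 0.01585.
t = (20.77 − 0.02632)/0.01585 = 1310 days.

1310 days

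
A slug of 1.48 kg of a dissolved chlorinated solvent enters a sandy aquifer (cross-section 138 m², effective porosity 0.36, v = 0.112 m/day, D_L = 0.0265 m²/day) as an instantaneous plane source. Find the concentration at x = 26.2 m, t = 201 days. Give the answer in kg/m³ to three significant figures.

For an instantaneous plane source, C(x,t) = M/(n_e·A·√(4πDt)) · exp(−(x−vt)²/(4Dt)), with n_e·A the pore (flow) area.
Plume center vt = 0.112 × 201 = 22.512 m, so the well at 26.2 m is 3.688 m downgradient of the peak.
√(4πDt) = 8.181 m, giving peak height M/(n_e·A·√(4πDt)) = 1.48/(0.36 × 138 × 8.181) = 0.003641 kg/m³.
(x−vt)²/(4Dt) = (3.688)²/(4 × 0.0265 × 201) = 0.6384; exp(−0.6384) = 0.5281.
C = 0.003641 × 0.5281 = 0.00192 kg/m³.

0.00192 kg/m³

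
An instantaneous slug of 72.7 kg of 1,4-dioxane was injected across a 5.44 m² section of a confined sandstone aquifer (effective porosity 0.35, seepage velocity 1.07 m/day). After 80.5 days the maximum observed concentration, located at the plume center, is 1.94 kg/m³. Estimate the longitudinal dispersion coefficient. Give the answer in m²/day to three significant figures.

At the plume center C_max = M/(n_e·A·√(4πDt)), so D = M²/(4πt·(n_e·A·C_max)²).
n_e·A·C_max = 0.35 × 5.44 × 1.94 = 3.694 kg/m.
D = 72.7²/(4π × 80.5 × 3.694²) = 0.383 m²/day.

0.383 m²/day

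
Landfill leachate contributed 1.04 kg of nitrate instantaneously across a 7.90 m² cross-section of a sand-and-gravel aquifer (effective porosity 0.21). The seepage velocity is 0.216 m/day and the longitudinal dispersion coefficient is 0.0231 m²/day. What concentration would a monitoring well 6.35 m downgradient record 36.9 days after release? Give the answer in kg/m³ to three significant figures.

For an instantaneous plane source, C(x,t) = M/(n_e·A·√(4πDt)) · exp(−(x−vt)²/(4Dt)), with n_e·A the pore (flow) area.
Plume center vt = 0.216 × 36.9 = 7.9704 m, so the well at 6.35 m is 1.6204 m upgradient of the peak.
√(4πDt) = 3.273 m, giving peak height M/(n_e·A·√(4πDt)) = 1.04/(0.21 × 7.90 × 3.273) = 0.1915 kg/m³.
(x−vt)²/(4Dt) = (-1.6204)²/(4 × 0.0231 × 36.9) = 0.7701; exp(−0.7701) = 0.4630.
C = 0.1915 × 0.4630 = 0.0887 kg/m³.

0.0887 kg/m³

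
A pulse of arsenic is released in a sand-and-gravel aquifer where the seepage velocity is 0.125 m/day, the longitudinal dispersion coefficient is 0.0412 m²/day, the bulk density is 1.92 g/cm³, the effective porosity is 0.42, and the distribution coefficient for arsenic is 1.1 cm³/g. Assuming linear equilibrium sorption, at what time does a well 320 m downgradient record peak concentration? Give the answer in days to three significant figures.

Retardation factor R = 1 + ρ_b·K_d/n = 1 + 1.92 × 1.1/0.42 = 6.029.
Sorption retards both mechanisms: v_R = v/R = 0.02073 m/day, D_R = D/R = 0.006834 m²/day.
Peak time from v_R²t² + 2D_R t − x² = 0: t = (√(D_R² + v_R²x²) − D_R)/v_R².
√(D_R² + v_R²x²) = √(0.006834² + 0.02073² × 320²) = 6.634; v_R² = 0.0004297.
t = (6.634 − 0.006834)/0.0004297 = 15400 days.

15400 days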